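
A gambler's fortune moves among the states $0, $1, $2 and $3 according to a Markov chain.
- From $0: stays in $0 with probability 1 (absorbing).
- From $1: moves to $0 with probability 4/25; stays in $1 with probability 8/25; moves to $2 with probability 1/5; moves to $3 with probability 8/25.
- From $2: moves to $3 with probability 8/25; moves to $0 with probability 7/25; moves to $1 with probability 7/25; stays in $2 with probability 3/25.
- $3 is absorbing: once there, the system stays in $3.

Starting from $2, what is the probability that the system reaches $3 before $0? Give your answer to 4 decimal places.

Let h(s) be the probability of absorption at $3 starting from transient state s. Then h($3) = 1 and h($0) = 0. By first-step analysis:
h($1) = 0.16·0 + 0.32·h($1) + 0.2·h($2) + 0.32·1
h($2) = 0.28·0 + 0.28·h($1) + 0.12·h($2) + 0.32·1
Solving: h($1) = 0.6372, h($2) = 0.5664.
Starting from $2, the probability is 0.5664.

0.5664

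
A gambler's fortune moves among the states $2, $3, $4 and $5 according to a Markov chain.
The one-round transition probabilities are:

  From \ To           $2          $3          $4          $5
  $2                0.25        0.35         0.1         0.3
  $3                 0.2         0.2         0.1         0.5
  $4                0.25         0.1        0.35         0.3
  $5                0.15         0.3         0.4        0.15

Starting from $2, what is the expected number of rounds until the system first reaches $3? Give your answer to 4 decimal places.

Let t(s) be the expected number of rounds to first reach $3 from state s, with t($3) = 0. Conditioning on the first round:
t($2) = 1 + 0.25·t($2) + 0.1·t($4) + 0.3·t($5)
t($4) = 1 + 0.25·t($2) + 0.35·t($4) + 0.3·t($5)
t($5) = 1 + 0.15·t($2) + 0.4·t($4) + 0.15·t($5)
Solving: t($2) = 3.6031, t($4) = 4.8042, t($5) = 4.0731.
Expected rounds from $2 to $3: 3.6031.

3.6031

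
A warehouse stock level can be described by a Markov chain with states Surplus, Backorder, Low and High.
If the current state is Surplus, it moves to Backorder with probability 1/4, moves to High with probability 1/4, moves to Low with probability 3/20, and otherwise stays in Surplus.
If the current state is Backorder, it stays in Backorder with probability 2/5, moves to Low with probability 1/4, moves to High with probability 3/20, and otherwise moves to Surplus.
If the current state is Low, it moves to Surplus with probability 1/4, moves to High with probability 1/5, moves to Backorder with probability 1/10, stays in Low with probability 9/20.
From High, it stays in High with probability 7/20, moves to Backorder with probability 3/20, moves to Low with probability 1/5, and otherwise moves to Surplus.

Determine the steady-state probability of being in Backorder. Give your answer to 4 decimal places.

Let the stationary distribution be π with π = πP and π_1 + π_2 + π_3 + π_4 = 1.
π_1 = 0.35·π_1 + 0.2·π_2 + 0.25·π_3 + 0.3·π_4
π_2 = 0.25·π_1 + 0.4·π_2 + 0.1·π_3 + 0.15·π_4
π_3 = 0.15·π_1 + 0.25·π_2 + 0.45·π_3 + 0.2·π_4
Solving with the normalization constraint gives π = (0.2788, 0.2197, 0.2627, 0.2388).
So the stationary probability of Backorder is 0.2197.

0.2197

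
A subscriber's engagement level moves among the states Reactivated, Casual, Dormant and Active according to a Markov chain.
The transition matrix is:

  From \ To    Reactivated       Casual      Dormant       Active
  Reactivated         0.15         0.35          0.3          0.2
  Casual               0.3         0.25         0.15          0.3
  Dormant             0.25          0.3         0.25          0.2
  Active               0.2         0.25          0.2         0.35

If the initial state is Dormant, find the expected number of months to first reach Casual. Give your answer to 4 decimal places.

Let t(s) be the expected number of months to first reach Casual from state s, with t(Casual) = 0. Conditioning on the first month:
t(Reactivated) = 1 + 0.15·t(Reactivated) + 0.3·t(Dormant) + 0.2·t(Active)
t(Dormant) = 1 + 0.25·t(Reactivated) + 0.25·t(Dormant) + 0.2·t(Active)
t(Active) = 1 + 0.2·t(Reactivated) + 0.2·t(Dormant) + 0.35·t(Active)
Solving: t(Reactivated) = 3.1918, t(Dormant) = 3.3438, t(Active) = 3.5494.
Expected months from Dormant to Casual: 3.3438.

3.3438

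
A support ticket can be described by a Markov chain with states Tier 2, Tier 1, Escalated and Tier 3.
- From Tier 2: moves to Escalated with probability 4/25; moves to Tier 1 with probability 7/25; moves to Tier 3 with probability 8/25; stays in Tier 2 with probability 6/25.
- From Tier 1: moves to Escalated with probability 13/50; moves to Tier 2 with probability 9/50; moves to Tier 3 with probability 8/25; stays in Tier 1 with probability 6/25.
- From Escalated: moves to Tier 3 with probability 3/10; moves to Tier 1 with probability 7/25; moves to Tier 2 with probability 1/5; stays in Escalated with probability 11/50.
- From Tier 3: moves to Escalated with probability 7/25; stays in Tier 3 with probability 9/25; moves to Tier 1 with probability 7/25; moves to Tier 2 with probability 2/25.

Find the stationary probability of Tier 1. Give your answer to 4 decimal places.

0.2692

Let the stationary distribution be π with π = πP and π_1 + π_2 + π_3 + π_4 = 1.
π_1 = 0.24·π_1 + 0.18·π_2 + 0.2·π_3 + 0.08·π_4
π_2 = 0.28·π_1 + 0.24·π_2 + 0.28·π_3 + 0.28·π_4
π_3 = 0.16·π_1 + 0.26·π_2 + 0.22·π_3 + 0.28·π_4
Solving with the normalization constraint gives π = (0.1617, 0.2692, 0.2408, 0.3283).
So the stationary probability of Tier 1 is 0.2692.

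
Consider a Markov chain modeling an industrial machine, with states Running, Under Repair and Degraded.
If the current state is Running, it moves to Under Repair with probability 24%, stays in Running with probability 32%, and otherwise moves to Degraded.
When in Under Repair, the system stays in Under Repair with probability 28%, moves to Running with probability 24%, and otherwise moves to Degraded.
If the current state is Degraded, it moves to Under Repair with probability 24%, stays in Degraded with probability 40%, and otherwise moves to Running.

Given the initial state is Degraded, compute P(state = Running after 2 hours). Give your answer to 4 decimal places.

0.3168

Sum over the intermediate state after 1 hour:
P = P(Degraded→Running)·P(Running→Running) + P(Degraded→Under Repair)·P(Under Repair→Running) + P(Degraded→Degraded)·P(Degraded→Running)
  = 0.36×0.32 + 0.24×0.24 + 0.4×0.36
  = 0.1152 + 0.0576 + 0.1440 = 0.3168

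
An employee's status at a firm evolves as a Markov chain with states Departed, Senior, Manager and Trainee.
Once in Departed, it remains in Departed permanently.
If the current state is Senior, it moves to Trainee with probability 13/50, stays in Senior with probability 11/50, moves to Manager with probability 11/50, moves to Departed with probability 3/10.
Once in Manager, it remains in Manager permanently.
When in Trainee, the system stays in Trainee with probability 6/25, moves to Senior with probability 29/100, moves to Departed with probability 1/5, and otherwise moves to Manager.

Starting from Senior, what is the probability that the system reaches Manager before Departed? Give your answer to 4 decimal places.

Let h(s) be the probability of absorption at Manager starting from transient state s. Then h(Manager) = 1 and h(Departed) = 0. By first-step analysis:
h(Senior) = 0.3·0 + 0.22·h(Senior) + 0.22·1 + 0.26·h(Trainee)
h(Trainee) = 0.2·0 + 0.29·h(Senior) + 0.27·1 + 0.24·h(Trainee)
Solving: h(Senior) = 0.4588, h(Trainee) = 0.5303.
Starting from Senior, the probability is 0.4588.

0.4588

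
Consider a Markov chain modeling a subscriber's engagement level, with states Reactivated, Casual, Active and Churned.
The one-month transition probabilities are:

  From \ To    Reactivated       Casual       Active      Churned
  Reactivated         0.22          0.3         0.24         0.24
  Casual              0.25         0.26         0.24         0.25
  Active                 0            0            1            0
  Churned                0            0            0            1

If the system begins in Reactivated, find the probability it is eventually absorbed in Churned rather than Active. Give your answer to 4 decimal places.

Let h(s) be the probability of absorption at Churned starting from transient state s. Then h(Churned) = 1 and h(Active) = 0. By first-step analysis:
h(Reactivated) = 0.22·h(Reactivated) + 0.3·h(Casual) + 0.24·0 + 0.24·1
h(Casual) = 0.25·h(Reactivated) + 0.26·h(Casual) + 0.24·0 + 0.25·1
Solving: h(Reactivated) = 0.5030, h(Casual) = 0.5078.
Starting from Reactivated, the probability is 0.5030.

0.5030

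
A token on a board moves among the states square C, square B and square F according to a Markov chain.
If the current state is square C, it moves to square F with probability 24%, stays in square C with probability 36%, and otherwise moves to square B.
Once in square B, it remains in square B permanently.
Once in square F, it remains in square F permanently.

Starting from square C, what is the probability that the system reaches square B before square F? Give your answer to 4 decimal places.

Let h(s) be the probability of absorption at square B starting from transient state s. Then h(square B) = 1 and h(square F) = 0. By first-step analysis:
h(square C) = 0.36·h(square C) + 0.4·1 + 0.24·0
Solving: h(square C) = 0.6250.
Starting from square C, the probability is 0.6250.

0.6250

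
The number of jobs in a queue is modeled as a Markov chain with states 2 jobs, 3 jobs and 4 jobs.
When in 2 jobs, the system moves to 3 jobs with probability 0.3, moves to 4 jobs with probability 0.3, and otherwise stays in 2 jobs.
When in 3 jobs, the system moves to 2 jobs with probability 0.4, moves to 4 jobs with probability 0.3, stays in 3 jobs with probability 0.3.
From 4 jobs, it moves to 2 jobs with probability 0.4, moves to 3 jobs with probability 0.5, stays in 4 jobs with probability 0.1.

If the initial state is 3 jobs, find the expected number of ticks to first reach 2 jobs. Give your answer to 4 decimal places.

Let t(s) be the expected number of ticks to first reach 2 jobs from state s, with t(2 jobs) = 0. Conditioning on the first tick:
t(3 jobs) = 1 + 0.3·t(3 jobs) + 0.3·t(4 jobs)
t(4 jobs) = 1 + 0.5·t(3 jobs) + 0.1·t(4 jobs)
Solving: t(3 jobs) = 2.5000, t(4 jobs) = 2.5000.
Expected ticks from 3 jobs to 2 jobs: 2.5000.

2.5000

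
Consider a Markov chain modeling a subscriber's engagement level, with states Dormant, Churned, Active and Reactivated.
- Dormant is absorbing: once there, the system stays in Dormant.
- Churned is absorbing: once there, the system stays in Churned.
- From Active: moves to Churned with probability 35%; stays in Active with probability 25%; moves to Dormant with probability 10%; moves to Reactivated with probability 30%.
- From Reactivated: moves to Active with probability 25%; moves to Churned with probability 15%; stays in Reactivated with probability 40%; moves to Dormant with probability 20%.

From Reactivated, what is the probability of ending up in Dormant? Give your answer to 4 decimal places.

0.4667

Let h(s) be the probability of absorption at Dormant starting from transient state s. Then h(Dormant) = 1 and h(Churned) = 0. By first-step analysis:
h(Active) = 0.1·1 + 0.35·0 + 0.25·h(Active) + 0.3·h(Reactivated)
h(Reactivated) = 0.2·1 + 0.15·0 + 0.25·h(Active) + 0.4·h(Reactivated)
Solving: h(Active) = 0.3200, h(Reactivated) = 0.4667.
Starting from Reactivated, the probability is 0.4667.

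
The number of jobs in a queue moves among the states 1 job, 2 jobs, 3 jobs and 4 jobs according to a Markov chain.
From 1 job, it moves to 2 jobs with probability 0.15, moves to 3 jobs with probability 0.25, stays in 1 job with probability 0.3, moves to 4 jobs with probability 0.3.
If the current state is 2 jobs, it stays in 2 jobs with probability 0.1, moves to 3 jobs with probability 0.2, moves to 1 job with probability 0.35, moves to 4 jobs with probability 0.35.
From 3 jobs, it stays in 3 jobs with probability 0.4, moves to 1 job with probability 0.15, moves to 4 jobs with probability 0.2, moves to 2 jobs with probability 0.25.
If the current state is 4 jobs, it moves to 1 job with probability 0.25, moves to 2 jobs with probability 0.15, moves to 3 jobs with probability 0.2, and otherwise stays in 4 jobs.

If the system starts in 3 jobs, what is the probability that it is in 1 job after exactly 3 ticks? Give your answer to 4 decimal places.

0.2511

Propagate the distribution vector 3 ticks from 3 jobs.
After 0 ticks: (0.0000, 0.0000, 1.0000, 0.0000)
After 1 tick: (0.1500, 0.2500, 0.4000, 0.2000)
After 2 ticks: (0.2425, 0.1775, 0.2875, 0.2925)
After 3 ticks: (0.2511, 0.1699, 0.2696, 0.3094)
P(in 1 job after 3 ticks) = 0.2511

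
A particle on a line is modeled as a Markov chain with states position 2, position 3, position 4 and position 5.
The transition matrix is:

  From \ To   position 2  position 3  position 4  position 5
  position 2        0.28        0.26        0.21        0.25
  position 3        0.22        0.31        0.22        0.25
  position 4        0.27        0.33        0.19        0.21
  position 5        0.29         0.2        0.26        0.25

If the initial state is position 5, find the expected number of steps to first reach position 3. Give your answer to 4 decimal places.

Let t(s) be the expected number of steps to first reach position 3 from state s, with t(position 3) = 0. Conditioning on the first step:
t(position 2) = 1 + 0.28·t(position 2) + 0.21·t(position 4) + 0.25·t(position 5)
t(position 4) = 1 + 0.27·t(position 2) + 0.19·t(position 4) + 0.21·t(position 5)
t(position 5) = 1 + 0.29·t(position 2) + 0.26·t(position 4) + 0.25·t(position 5)
Solving: t(position 2) = 3.8349, t(position 4) = 3.5632, t(position 5) = 4.0514.
Expected steps from position 5 to position 3: 4.0514.

4.0514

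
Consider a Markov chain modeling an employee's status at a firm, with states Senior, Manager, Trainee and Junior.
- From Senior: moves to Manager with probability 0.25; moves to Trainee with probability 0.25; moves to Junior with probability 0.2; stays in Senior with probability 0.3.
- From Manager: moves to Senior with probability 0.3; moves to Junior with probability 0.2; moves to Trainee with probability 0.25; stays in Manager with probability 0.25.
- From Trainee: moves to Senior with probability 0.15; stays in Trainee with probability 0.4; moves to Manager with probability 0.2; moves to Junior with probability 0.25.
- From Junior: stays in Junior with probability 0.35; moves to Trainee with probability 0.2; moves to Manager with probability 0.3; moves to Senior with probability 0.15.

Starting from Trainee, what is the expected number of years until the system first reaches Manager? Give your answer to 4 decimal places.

4.2441

Let t(s) be the expected number of years to first reach Manager from state s, with t(Manager) = 0. Conditioning on the first year:
t(Senior) = 1 + 0.3·t(Senior) + 0.25·t(Trainee) + 0.2·t(Junior)
t(Trainee) = 1 + 0.15·t(Senior) + 0.4·t(Trainee) + 0.25·t(Junior)
t(Junior) = 1 + 0.15·t(Senior) + 0.2·t(Trainee) + 0.35·t(Junior)
Solving: t(Senior) = 4.0222, t(Trainee) = 4.2441, t(Junior) = 3.7725.
Expected years from Trainee to Manager: 4.2441.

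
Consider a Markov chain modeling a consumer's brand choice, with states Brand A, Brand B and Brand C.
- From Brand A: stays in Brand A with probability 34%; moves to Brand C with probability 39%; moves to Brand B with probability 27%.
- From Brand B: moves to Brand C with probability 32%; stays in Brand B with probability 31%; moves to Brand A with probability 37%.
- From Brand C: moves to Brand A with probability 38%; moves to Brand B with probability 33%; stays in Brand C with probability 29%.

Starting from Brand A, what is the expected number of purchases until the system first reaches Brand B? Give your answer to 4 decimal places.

Let t(s) be the expected number of purchases to first reach Brand B from state s, with t(Brand B) = 0. Conditioning on the first purchase:
t(Brand A) = 1 + 0.34·t(Brand A) + 0.39·t(Brand C)
t(Brand C) = 1 + 0.38·t(Brand A) + 0.29·t(Brand C)
Solving: t(Brand A) = 3.4332, t(Brand C) = 3.2459.
Expected purchases from Brand A to Brand B: 3.4332.

3.4332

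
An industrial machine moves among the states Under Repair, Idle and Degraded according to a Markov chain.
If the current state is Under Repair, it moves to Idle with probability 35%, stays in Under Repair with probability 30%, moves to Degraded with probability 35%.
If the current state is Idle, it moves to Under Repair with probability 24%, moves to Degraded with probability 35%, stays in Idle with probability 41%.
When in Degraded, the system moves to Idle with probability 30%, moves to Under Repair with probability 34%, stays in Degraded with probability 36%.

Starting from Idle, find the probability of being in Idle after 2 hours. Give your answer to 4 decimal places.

Sum over the intermediate state after 1 hour:
P = P(Idle→Under Repair)·P(Under Repair→Idle) + P(Idle→Idle)·P(Idle→Idle) + P(Idle→Degraded)·P(Degraded→Idle)
  = 0.24×0.35 + 0.41×0.41 + 0.35×0.3
  = 0.0840 + 0.1681 + 0.1050 = 0.3571

0.3571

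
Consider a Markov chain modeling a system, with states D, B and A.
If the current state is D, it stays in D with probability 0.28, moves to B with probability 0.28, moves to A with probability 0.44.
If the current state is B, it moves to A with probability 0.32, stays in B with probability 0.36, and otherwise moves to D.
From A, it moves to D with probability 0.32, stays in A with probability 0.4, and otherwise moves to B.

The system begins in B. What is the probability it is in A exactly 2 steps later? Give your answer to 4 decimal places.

Sum over the intermediate state after 1 step:
P = P(B→D)·P(D→A) + P(B→B)·P(B→A) + P(B→A)·P(A→A)
  = 0.32×0.44 + 0.36×0.32 + 0.32×0.4
  = 0.1408 + 0.1152 + 0.1280 = 0.3840

0.3840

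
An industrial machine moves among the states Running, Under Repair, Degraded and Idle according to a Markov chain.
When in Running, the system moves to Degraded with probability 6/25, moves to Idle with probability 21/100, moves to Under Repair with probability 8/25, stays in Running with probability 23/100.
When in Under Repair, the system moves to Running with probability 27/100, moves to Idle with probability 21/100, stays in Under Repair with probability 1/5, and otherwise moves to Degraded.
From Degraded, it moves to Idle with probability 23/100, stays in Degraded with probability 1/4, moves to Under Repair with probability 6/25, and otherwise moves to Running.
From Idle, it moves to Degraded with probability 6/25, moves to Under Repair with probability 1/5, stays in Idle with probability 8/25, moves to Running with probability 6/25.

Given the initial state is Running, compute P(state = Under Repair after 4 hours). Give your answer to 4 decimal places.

Propagate the distribution vector 4 hours from Running.
After 0 hours: (1.0000, 0.0000, 0.0000, 0.0000)
After 1 hour: (0.2300, 0.3200, 0.2400, 0.2100)
After 2 hours: (0.2569, 0.2372, 0.2680, 0.2379)
After 3 hours: (0.2553, 0.2415, 0.2617, 0.2415)
After 4 hours: (0.2552, 0.2411, 0.2619, 0.2418)
P(in Under Repair after 4 hours) = 0.2411

0.2411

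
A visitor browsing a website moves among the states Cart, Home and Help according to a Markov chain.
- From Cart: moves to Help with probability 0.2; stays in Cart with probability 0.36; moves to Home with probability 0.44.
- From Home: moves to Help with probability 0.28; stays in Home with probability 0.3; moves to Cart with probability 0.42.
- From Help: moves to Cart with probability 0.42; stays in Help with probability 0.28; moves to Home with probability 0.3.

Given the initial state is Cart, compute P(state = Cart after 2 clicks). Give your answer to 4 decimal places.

Sum over the intermediate state after 1 click:
P = P(Cart→Cart)·P(Cart→Cart) + P(Cart→Home)·P(Home→Cart) + P(Cart→Help)·P(Help→Cart)
  = 0.36×0.36 + 0.44×0.42 + 0.2×0.42
  = 0.1296 + 0.1848 + 0.0840 = 0.3984

0.3984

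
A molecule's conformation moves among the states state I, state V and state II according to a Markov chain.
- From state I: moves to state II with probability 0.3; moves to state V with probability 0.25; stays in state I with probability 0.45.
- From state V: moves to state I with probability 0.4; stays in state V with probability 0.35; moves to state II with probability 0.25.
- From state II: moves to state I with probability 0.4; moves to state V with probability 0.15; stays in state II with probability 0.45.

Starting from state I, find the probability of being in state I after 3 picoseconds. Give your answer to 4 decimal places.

Propagate the distribution vector 3 picoseconds from state I.
After 0 picoseconds: (1.0000, 0.0000, 0.0000)
After 1 picosecond: (0.4500, 0.2500, 0.3000)
After 2 picoseconds: (0.4225, 0.2450, 0.3325)
After 3 picoseconds: (0.4211, 0.2413, 0.3376)
P(in state I after 3 picoseconds) = 0.4211

0.4211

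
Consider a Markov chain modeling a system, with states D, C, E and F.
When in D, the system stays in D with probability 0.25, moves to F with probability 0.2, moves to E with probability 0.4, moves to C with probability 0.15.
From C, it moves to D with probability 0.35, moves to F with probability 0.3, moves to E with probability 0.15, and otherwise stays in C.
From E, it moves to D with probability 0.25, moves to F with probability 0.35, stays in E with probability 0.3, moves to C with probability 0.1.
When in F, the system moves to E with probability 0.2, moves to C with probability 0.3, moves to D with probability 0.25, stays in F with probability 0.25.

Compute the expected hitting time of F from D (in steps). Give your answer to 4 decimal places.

3.7907

Let t(s) be the expected number of steps to first reach F from state s, with t(F) = 0. Conditioning on the first step:
t(D) = 1 + 0.25·t(D) + 0.15·t(C) + 0.4·t(E)
t(C) = 1 + 0.35·t(D) + 0.2·t(C) + 0.15·t(E)
t(E) = 1 + 0.25·t(D) + 0.1·t(C) + 0.3·t(E)
Solving: t(D) = 3.7907, t(C) = 3.5246, t(E) = 3.2859.
Expected steps from D to F: 3.7907.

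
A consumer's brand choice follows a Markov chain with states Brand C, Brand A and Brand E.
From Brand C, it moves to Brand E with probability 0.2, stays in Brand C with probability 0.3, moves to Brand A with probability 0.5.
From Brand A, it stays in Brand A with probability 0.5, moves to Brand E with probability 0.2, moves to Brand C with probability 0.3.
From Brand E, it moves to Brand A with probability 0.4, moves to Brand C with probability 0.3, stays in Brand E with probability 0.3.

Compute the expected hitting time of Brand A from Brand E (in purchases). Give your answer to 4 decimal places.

2.3256

Let t(s) be the expected number of purchases to first reach Brand A from state s, with t(Brand A) = 0. Conditioning on the first purchase:
t(Brand C) = 1 + 0.3·t(Brand C) + 0.2·t(Brand E)
t(Brand E) = 1 + 0.3·t(Brand C) + 0.3·t(Brand E)
Solving: t(Brand C) = 2.0930, t(Brand E) = 2.3256.
Expected purchases from Brand E to Brand A: 2.3256.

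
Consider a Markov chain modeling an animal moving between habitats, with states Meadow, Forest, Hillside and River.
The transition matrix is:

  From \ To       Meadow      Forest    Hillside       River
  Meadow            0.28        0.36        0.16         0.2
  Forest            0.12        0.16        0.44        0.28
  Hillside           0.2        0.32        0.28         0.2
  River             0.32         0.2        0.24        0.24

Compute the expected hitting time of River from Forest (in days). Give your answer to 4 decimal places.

4.1835

Let t(s) be the expected number of days to first reach River from state s, with t(River) = 0. Conditioning on the first day:
t(Meadow) = 1 + 0.28·t(Meadow) + 0.36·t(Forest) + 0.16·t(Hillside)
t(Forest) = 1 + 0.12·t(Meadow) + 0.16·t(Forest) + 0.44·t(Hillside)
t(Hillside) = 1 + 0.2·t(Meadow) + 0.32·t(Forest) + 0.28·t(Hillside)
Solving: t(Meadow) = 4.4789, t(Forest) = 4.1835, t(Hillside) = 4.4923.
Expected days from Forest to River: 4.1835.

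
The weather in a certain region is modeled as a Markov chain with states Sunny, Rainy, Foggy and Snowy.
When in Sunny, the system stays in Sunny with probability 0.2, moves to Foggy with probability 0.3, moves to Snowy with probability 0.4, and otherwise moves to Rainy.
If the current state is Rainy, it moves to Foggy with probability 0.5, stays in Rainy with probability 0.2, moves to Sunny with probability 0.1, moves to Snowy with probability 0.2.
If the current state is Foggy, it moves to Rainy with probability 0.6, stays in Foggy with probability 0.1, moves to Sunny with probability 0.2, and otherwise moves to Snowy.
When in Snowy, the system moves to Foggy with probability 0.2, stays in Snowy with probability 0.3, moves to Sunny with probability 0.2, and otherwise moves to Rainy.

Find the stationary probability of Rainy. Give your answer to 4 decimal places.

0.3197

Let the stationary distribution be π with π = πP and π_1 + π_2 + π_3 + π_4 = 1.
π_1 = 0.2·π_1 + 0.1·π_2 + 0.2·π_3 + 0.2·π_4
π_2 = 0.1·π_1 + 0.2·π_2 + 0.6·π_3 + 0.3·π_4
π_3 = 0.3·π_1 + 0.5·π_2 + 0.1·π_3 + 0.2·π_4
Solving with the normalization constraint gives π = (0.1680, 0.3197, 0.2843, 0.2280).
So the stationary probability of Rainy is 0.3197.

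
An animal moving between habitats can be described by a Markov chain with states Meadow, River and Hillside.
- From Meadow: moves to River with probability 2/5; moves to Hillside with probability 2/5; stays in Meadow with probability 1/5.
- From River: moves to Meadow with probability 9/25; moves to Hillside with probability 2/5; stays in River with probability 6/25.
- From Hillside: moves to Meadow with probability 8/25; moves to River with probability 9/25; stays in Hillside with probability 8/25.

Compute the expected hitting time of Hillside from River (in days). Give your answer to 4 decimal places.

2.5000

Let t(s) be the expected number of days to first reach Hillside from state s, with t(Hillside) = 0. Conditioning on the first day:
t(Meadow) = 1 + 0.2·t(Meadow) + 0.4·t(River)
t(River) = 1 + 0.36·t(Meadow) + 0.24·t(River)
Solving: t(Meadow) = 2.5000, t(River) = 2.5000.
Expected days from River to Hillside: 2.5000.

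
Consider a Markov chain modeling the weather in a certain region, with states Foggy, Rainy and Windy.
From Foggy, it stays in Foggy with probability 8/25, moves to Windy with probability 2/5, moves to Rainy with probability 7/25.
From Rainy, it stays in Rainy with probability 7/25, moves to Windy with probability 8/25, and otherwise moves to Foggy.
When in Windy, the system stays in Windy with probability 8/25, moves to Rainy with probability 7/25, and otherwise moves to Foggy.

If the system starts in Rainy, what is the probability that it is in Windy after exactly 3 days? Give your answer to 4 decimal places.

Propagate the distribution vector 3 days from Rainy.
After 0 days: (0.0000, 1.0000, 0.0000)
After 1 day: (0.4000, 0.2800, 0.3200)
After 2 days: (0.3680, 0.2800, 0.3520)
After 3 days: (0.3706, 0.2800, 0.3494)
P(in Windy after 3 days) = 0.3494

0.3494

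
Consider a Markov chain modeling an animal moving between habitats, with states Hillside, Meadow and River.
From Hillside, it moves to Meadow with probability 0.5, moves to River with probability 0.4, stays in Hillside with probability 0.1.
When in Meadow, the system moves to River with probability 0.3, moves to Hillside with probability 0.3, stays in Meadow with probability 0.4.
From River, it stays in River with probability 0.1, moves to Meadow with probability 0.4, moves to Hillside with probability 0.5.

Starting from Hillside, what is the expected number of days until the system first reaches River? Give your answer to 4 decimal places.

2.8205

Let t(s) be the expected number of days to first reach River from state s, with t(River) = 0. Conditioning on the first day:
t(Hillside) = 1 + 0.1·t(Hillside) + 0.5·t(Meadow)
t(Meadow) = 1 + 0.3·t(Hillside) + 0.4·t(Meadow)
Solving: t(Hillside) = 2.8205, t(Meadow) = 3.0769.
Expected days from Hillside to River: 2.8205.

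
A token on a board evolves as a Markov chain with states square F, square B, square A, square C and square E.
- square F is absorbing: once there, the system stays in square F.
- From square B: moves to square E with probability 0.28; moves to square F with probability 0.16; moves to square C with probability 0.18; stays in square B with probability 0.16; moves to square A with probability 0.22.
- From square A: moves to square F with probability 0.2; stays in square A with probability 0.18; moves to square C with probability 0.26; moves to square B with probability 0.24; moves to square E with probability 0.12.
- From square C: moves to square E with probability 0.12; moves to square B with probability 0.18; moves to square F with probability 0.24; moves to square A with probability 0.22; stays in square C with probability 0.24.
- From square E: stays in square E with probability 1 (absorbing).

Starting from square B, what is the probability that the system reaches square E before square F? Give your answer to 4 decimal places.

0.5345

Let h(s) be the probability of absorption at square E starting from transient state s. Then h(square E) = 1 and h(square F) = 0. By first-step analysis:
h(square B) = 0.16·0 + 0.16·h(square B) + 0.22·h(square A) + 0.18·h(square C) + 0.28·1
h(square A) = 0.2·0 + 0.24·h(square B) + 0.18·h(square A) + 0.26·h(square C) + 0.12·1
h(square C) = 0.24·0 + 0.18·h(square B) + 0.22·h(square A) + 0.24·h(square C) + 0.12·1
Solving: h(square B) = 0.5345, h(square A) = 0.4327, h(square C) = 0.4097.
Starting from square B, the probability is 0.5345.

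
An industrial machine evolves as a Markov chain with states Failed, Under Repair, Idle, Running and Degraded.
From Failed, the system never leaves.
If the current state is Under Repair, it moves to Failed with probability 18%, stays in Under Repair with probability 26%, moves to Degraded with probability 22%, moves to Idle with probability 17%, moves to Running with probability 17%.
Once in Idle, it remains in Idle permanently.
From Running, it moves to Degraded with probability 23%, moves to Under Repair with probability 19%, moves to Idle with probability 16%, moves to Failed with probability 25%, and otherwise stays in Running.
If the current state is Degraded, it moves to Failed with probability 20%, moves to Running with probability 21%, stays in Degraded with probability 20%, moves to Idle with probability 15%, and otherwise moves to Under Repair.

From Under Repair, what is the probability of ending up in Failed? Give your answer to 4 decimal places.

Let h(s) be the probability of absorption at Failed starting from transient state s. Then h(Failed) = 1 and h(Idle) = 0. By first-step analysis:
h(Under Repair) = 0.18·1 + 0.26·h(Under Repair) + 0.17·0 + 0.17·h(Running) + 0.22·h(Degraded)
h(Running) = 0.25·1 + 0.19·h(Under Repair) + 0.16·0 + 0.17·h(Running) + 0.23·h(Degraded)
h(Degraded) = 0.2·1 + 0.24·h(Under Repair) + 0.15·0 + 0.21·h(Running) + 0.2·h(Degraded)
Solving: h(Under Repair) = 0.5457, h(Running) = 0.5832, h(Degraded) = 0.5668.
Starting from Under Repair, the probability is 0.5457.

0.5457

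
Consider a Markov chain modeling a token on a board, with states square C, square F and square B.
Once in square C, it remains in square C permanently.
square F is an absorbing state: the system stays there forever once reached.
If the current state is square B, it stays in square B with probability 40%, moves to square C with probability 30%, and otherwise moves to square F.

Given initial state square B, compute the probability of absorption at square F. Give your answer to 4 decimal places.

Let h(s) be the probability of absorption at square F starting from transient state s. Then h(square F) = 1 and h(square C) = 0. By first-step analysis:
h(square B) = 0.3·0 + 0.3·1 + 0.4·h(square B)
Solving: h(square B) = 0.5000.
Starting from square B, the probability is 0.5000.

0.5000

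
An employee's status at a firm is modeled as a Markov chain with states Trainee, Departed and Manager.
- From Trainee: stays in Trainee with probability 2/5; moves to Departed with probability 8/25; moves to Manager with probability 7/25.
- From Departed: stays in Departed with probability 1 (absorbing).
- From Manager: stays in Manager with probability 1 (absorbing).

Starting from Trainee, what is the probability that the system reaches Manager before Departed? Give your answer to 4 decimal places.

0.4667

Let h(s) be the probability of absorption at Manager starting from transient state s. Then h(Manager) = 1 and h(Departed) = 0. By first-step analysis:
h(Trainee) = 0.4·h(Trainee) + 0.32·0 + 0.28·1
Solving: h(Trainee) = 0.4667.
Starting from Trainee, the probability is 0.4667.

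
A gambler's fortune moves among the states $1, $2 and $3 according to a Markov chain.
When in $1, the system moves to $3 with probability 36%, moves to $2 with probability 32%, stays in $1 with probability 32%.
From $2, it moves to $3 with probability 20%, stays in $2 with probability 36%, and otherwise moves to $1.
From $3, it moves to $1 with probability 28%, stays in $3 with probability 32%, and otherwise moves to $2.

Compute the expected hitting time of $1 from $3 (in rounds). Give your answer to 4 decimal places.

2.9279

Let t(s) be the expected number of rounds to first reach $1 from state s, with t($1) = 0. Conditioning on the first round:
t($2) = 1 + 0.36·t($2) + 0.2·t($3)
t($3) = 1 + 0.4·t($2) + 0.32·t($3)
Solving: t($2) = 2.4775, t($3) = 2.9279.
Expected rounds from $3 to $1: 2.9279.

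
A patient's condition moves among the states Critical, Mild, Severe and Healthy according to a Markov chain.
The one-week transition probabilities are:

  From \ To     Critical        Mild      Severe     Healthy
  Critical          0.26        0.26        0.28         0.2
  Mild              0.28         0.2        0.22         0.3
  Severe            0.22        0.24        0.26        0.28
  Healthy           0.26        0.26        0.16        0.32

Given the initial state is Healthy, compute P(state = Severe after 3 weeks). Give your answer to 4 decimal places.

Propagate the distribution vector 3 weeks from Healthy.
After 0 weeks: (0.0000, 0.0000, 0.0000, 1.0000)
After 1 week: (0.2600, 0.2600, 0.1600, 0.3200)
After 2 weeks: (0.2588, 0.2412, 0.2228, 0.2772)
After 3 weeks: (0.2559, 0.2411, 0.2278, 0.2752)
P(in Severe after 3 weeks) = 0.2278

0.2278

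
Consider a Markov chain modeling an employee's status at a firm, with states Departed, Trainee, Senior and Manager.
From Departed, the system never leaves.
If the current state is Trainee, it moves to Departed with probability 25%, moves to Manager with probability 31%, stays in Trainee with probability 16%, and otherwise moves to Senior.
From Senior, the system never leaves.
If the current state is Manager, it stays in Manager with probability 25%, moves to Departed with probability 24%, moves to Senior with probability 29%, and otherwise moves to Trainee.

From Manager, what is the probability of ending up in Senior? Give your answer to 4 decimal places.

Let h(s) be the probability of absorption at Senior starting from transient state s. Then h(Senior) = 1 and h(Departed) = 0. By first-step analysis:
h(Trainee) = 0.25·0 + 0.16·h(Trainee) + 0.28·1 + 0.31·h(Manager)
h(Manager) = 0.24·0 + 0.22·h(Trainee) + 0.29·1 + 0.25·h(Manager)
Solving: h(Trainee) = 0.5338, h(Manager) = 0.5433.
Starting from Manager, the probability is 0.5433.

0.5433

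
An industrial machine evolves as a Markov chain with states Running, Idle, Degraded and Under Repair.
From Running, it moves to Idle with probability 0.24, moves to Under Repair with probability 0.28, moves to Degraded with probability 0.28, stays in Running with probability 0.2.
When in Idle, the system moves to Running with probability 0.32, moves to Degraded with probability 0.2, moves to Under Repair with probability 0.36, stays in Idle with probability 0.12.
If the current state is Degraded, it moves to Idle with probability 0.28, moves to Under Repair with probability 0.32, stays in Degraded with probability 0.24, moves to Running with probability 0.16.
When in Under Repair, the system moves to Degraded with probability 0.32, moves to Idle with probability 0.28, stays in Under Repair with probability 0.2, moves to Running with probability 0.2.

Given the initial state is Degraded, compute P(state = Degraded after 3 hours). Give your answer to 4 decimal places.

Propagate the distribution vector 3 hours from Degraded.
After 0 hours: (0.0000, 0.0000, 1.0000, 0.0000)
After 1 hour: (0.1600, 0.2800, 0.2400, 0.3200)
After 2 hours: (0.2240, 0.2288, 0.2608, 0.2864)
After 3 hours: (0.2170, 0.2344, 0.2627, 0.2858)
P(in Degraded after 3 hours) = 0.2627

0.2627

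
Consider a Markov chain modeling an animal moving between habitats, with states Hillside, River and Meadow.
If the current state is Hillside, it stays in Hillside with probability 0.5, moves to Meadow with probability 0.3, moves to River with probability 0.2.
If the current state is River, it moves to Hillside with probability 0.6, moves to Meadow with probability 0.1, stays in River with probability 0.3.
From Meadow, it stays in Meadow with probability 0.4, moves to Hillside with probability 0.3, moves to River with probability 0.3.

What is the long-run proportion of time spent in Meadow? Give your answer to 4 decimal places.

0.2771

Let the stationary distribution be π with π = πP and π_1 + π_2 + π_3 = 1.
π_1 = 0.5·π_1 + 0.6·π_2 + 0.3·π_3
π_2 = 0.2·π_1 + 0.3·π_2 + 0.3·π_3
Solving with the normalization constraint gives π = (0.4699, 0.2530, 0.2771).
So the stationary probability of Meadow is 0.2771.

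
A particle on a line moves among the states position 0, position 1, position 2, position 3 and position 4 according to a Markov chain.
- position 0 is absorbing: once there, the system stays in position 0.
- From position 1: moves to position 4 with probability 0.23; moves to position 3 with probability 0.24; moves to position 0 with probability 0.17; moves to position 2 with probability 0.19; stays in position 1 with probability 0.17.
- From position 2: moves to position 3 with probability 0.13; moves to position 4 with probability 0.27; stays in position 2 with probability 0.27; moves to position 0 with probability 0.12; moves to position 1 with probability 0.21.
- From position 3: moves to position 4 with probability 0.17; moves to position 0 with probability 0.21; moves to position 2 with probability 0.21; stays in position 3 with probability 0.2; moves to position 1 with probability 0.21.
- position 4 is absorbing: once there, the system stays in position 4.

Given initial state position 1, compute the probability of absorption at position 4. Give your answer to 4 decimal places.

0.5738

Let h(s) be the probability of absorption at position 4 starting from transient state s. Then h(position 4) = 1 and h(position 0) = 0. By first-step analysis:
h(position 1) = 0.17·0 + 0.17·h(position 1) + 0.19·h(position 2) + 0.24·h(position 3) + 0.23·1
h(position 2) = 0.12·0 + 0.21·h(position 1) + 0.27·h(position 2) + 0.13·h(position 3) + 0.27·1
h(position 3) = 0.21·0 + 0.21·h(position 1) + 0.21·h(position 2) + 0.2·h(position 3) + 0.17·1
Solving: h(position 1) = 0.5738, h(position 2) = 0.6290, h(position 3) = 0.5283.
Starting from position 1, the probability is 0.5738.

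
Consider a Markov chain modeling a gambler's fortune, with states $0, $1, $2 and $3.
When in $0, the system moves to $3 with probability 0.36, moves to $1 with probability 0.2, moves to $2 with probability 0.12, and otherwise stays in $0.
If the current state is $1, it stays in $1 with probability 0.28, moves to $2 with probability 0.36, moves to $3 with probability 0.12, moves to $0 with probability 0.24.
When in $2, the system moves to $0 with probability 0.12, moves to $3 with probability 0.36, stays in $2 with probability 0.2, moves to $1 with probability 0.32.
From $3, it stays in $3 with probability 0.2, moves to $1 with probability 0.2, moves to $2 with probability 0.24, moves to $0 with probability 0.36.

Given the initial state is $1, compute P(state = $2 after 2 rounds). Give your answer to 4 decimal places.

Propagate the distribution vector 2 rounds from $1.
After 0 rounds: (0.0000, 1.0000, 0.0000, 0.0000)
After 1 round: (0.2400, 0.2800, 0.3600, 0.1200)
After 2 rounds: (0.2304, 0.2656, 0.2304, 0.2736)
P(in $2 after 2 rounds) = 0.2304

0.2304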